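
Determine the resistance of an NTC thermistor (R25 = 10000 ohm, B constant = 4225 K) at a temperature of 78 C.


NTC thermistor equation: Rt = R25 * exp(B * (1/T - 1/T25)).
T in Kelvin: 351.15 K, T25 = 298.15 K
1/T - 1/T25 = 1/351.15 - 1/298.15 = -0.00050623
B * (1/T - 1/T25) = 4225 * -0.00050623 = -2.1388
Rt = 10000 * exp(-2.1388) = 1177.9 ohm

1177.9 ohm


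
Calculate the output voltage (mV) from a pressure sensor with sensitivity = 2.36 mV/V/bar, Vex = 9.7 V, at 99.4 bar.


Output = sensitivity * Vex * P.
Vout = 2.36 * 9.7 * 99.4
Vout = 22.892 * 99.4
Vout = 2275.46 mV

2275.46 mV


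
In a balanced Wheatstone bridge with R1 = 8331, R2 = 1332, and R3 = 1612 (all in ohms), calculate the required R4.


At balance: R1*R4 = R2*R3, so R4 = R2*R3/R1.
R4 = 1332 * 1612 / 8331
R4 = 2147184 / 8331
R4 = 257.73 ohm

257.73 ohm


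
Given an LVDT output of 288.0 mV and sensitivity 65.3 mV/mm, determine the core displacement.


Displacement = Vout / sensitivity.
d = 288.0 / 65.3
d = 4.41 mm

4.41 mm


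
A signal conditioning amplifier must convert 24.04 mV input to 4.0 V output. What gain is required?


Gain = Vout / Vin (converting to same units).
G = 4.0 V / 24.04 mV
G = 4000.0 mV / 24.04 mV
G = 166.39

166.39


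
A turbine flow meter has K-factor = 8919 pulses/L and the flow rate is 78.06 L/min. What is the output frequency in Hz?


Frequency = K * Q / 60 (converting L/min to L/s).
f = 8919 * 78.06 / 60
f = 696217.14 / 60
f = 11603.62 Hz

11603.62 Hz


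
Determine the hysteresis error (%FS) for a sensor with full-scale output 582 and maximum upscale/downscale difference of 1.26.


Hysteresis = (max difference / full scale) * 100%.
H = (1.26 / 582) * 100
H = 0.216 %FS

0.216 %FS


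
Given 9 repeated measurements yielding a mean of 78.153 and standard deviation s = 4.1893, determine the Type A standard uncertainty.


The standard uncertainty for Type A evaluation is u = s / sqrt(n).
u = 4.1893 / sqrt(9)
u = 4.1893 / 3.0
u = 1.3964

1.3964


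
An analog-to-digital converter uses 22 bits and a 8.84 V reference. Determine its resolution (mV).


The resolution (LSB) of an ADC is Vref / 2^n.
LSB = 8.84 / 2^22
LSB = 8.84 / 4194304
LSB = 2.11e-06 V = 0.00210762 mV

0.00210762 mV


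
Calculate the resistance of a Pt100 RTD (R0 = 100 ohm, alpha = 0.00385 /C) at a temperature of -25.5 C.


The RTD equation: Rt = R0 * (1 + alpha * T).
Rt = 100 * (1 + 0.00385 * -25.5)
Rt = 100 * (1 + -0.098175)
Rt = 100 * 0.901825
Rt = 90.183 ohm

90.183 ohm


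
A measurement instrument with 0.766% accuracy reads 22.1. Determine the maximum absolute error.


Absolute error = (accuracy% / 100) * reading.
Error = (0.766 / 100) * 22.1
Error = 0.00766 * 22.1
Error = 0.1693

0.1693


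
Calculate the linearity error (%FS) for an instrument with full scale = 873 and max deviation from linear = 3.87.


Linearity error = (max deviation / full scale) * 100%.
Linearity = (3.87 / 873) * 100
Linearity = 0.443 %FS

0.443 %FS


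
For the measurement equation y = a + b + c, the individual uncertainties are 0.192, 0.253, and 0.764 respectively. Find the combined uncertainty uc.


For a sum of independent quantities, uc = sqrt(u1^2 + u2^2 + u3^2).
uc = sqrt(0.192^2 + 0.253^2 + 0.764^2)
uc = sqrt(0.036864 + 0.064009 + 0.583696)
uc = 0.8274

0.8274


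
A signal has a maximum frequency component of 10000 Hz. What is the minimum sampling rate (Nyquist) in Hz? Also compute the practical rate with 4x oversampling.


By Nyquist theorem, fs_min = 2 * fmax.
fs_min = 2 * 10000 = 20000 Hz
Practical rate = 4 * fs_min = 4 * 20000 = 80000 Hz

fs_min = 20000 Hz, fs_practical = 80000 Hz


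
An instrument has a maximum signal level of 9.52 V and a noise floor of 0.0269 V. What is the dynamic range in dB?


Dynamic range = 20 * log10(Vmax / Vnoise).
DR = 20 * log10(9.52 / 0.0269)
DR = 20 * log10(353.9)
DR = 50.98 dB

50.98 dB


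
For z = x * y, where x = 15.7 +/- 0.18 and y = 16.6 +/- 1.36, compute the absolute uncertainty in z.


For a product z = x*y, the relative uncertainty is:
uz/z = sqrt((ux/x)^2 + (uy/y)^2)
Relative uncertainties: ux/x = 0.18/15.7 = 0.011465
uy/y = 1.36/16.6 = 0.081928
z = 15.7 * 16.6 = 260.6
uz = 260.6 * sqrt(0.011465^2 + 0.081928^2) = 21.56

21.56


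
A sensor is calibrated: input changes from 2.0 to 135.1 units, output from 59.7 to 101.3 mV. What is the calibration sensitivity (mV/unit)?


Sensitivity = (y2 - y1) / (x2 - x1).
S = (101.3 - 59.7) / (135.1 - 2.0)
S = 41.6 / 133.1
S = 0.3125 mV/unit

0.3125 mV/unit


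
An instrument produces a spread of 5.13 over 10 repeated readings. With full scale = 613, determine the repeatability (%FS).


Repeatability = (spread / full scale) * 100%.
R = (5.13 / 613) * 100
R = 0.837 %FS

0.837 %FS


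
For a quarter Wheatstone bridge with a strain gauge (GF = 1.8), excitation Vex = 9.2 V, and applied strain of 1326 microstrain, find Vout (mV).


Quarter bridge output: Vout = (GF * epsilon * Vex) / 4.
Vout = (1.8 * 1326e-6 * 9.2) / 4
Vout = 0.02195856 / 4 V
Vout = 0.00548964 V = 5.4896 mV

5.4896 mV


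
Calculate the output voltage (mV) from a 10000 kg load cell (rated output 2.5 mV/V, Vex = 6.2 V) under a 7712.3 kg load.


Vout = rated_output * Vex * (load / capacity).
Vout = 2.5 * 6.2 * (7712.3 / 10000)
Vout = 2.5 * 6.2 * 0.77123
Vout = 11.954 mV

11.954 mV


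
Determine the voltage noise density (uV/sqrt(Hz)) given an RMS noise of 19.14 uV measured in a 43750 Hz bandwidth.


Noise spectral density = Vrms / sqrt(BW).
NSD = 19.14 / sqrt(43750)
NSD = 19.14 / 209.165
NSD = 0.0915 uV/sqrt(Hz)

0.0915 uV/sqrt(Hz)


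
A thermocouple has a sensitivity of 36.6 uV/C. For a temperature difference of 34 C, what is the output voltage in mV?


The thermocouple output V = sensitivity * dT.
V = 36.6 uV/C * 34 C
V = 1244.4 uV
V = 1.244 mV

1.244 mV


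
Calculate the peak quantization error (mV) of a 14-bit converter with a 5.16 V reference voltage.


The maximum quantization error is +/- LSB/2.
LSB = Vref / 2^n = 5.16 / 16384 = 0.00031494 V
Max error = LSB / 2 = 0.00031494 / 2 = 0.00015747 V
Max error = 0.1575 mV

0.1575 mV


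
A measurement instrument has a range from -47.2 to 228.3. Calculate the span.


Span = upper range - lower range.
Span = 228.3 - (-47.2)
Span = 275.5

275.5


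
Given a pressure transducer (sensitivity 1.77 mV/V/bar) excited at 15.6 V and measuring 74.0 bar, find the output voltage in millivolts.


Output = sensitivity * Vex * P.
Vout = 1.77 * 15.6 * 74.0
Vout = 27.612 * 74.0
Vout = 2043.29 mV

2043.29 mV


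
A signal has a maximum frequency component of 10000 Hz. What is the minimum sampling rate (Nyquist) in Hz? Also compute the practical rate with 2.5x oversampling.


By Nyquist theorem, fs_min = 2 * fmax.
fs_min = 2 * 10000 = 20000 Hz
Practical rate = 2.5 * fs_min = 2.5 * 20000 = 50000 Hz

fs_min = 20000 Hz, fs_practical = 50000 Hz


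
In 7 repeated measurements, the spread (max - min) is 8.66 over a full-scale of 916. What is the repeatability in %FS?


Repeatability = (spread / full scale) * 100%.
R = (8.66 / 916) * 100
R = 0.945 %FS

0.945 %FS


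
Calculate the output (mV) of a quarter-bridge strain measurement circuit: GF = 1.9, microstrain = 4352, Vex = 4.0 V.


Quarter bridge output: Vout = (GF * epsilon * Vex) / 4.
Vout = (1.9 * 4352e-6 * 4.0) / 4
Vout = 0.0330752 / 4 V
Vout = 0.0082688 V = 8.2688 mV

8.2688 mV


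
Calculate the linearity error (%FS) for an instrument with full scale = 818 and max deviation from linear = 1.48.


Linearity error = (max deviation / full scale) * 100%.
Linearity = (1.48 / 818) * 100
Linearity = 0.181 %FS

0.181 %FS


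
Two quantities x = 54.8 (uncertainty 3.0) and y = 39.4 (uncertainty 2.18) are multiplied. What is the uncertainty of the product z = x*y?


For a product z = x*y, the relative uncertainty is:
uz/z = sqrt((ux/x)^2 + (uy/y)^2)
Relative uncertainties: ux/x = 3.0/54.8 = 0.054745
uy/y = 2.18/39.4 = 0.05533
z = 54.8 * 39.4 = 2159.1
uz = 2159.1 * sqrt(0.054745^2 + 0.05533^2) = 168.056

168.056


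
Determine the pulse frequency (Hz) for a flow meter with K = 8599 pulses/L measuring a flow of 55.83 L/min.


Frequency = K * Q / 60 (converting L/min to L/s).
f = 8599 * 55.83 / 60
f = 480082.17 / 60
f = 8001.37 Hz

8001.37 Hz


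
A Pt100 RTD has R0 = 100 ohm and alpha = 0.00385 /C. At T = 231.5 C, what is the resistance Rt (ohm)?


The RTD equation: Rt = R0 * (1 + alpha * T).
Rt = 100 * (1 + 0.00385 * 231.5)
Rt = 100 * (1 + 0.891275)
Rt = 100 * 1.891275
Rt = 189.127 ohm

189.127 ohm


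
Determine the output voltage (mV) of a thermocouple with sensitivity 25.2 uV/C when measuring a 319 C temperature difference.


The thermocouple output V = sensitivity * dT.
V = 25.2 uV/C * 319 C
V = 8038.8 uV
V = 8.039 mV

8.039 mV


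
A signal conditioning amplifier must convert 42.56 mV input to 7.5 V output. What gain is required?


Gain = Vout / Vin (converting to same units).
G = 7.5 V / 42.56 mV
G = 7500.0 mV / 42.56 mV
G = 176.22

176.22


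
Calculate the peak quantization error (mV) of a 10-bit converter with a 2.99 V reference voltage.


The maximum quantization error is +/- LSB/2.
LSB = Vref / 2^n = 2.99 / 1024 = 0.00291992 V
Max error = LSB / 2 = 0.00291992 / 2 = 0.00145996 V
Max error = 1.46 mV

1.46 mV


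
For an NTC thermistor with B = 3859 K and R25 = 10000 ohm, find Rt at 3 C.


NTC thermistor equation: Rt = R25 * exp(B * (1/T - 1/T25)).
T in Kelvin: 276.15 K, T25 = 298.15 K
1/T - 1/T25 = 1/276.15 - 1/298.15 = 0.0002672
B * (1/T - 1/T25) = 3859 * 0.0002672 = 1.0311
Rt = 10000 * exp(1.0311) = 28042.6 ohm

28042.6 ohm


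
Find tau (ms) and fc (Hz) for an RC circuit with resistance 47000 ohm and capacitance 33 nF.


Time constant: tau = R * C.
tau = 47000 * 3.30e-08 = 0.001551 s
tau = 1.551 ms
Cutoff frequency: fc = 1 / (2*pi*R*C).
fc = 1 / (2*pi*0.001551) = 102.61 Hz

tau = 1.551 ms, fc = 102.61 Hz


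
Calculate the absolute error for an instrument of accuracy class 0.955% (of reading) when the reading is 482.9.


Absolute error = (accuracy% / 100) * reading.
Error = (0.955 / 100) * 482.9
Error = 0.00955 * 482.9
Error = 4.6117

4.6117


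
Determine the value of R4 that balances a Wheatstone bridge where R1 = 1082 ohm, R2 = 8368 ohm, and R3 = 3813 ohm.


At balance: R1*R4 = R2*R3, so R4 = R2*R3/R1.
R4 = 8368 * 3813 / 1082
R4 = 31907184 / 1082
R4 = 29489.08 ohm

29489.08 ohm


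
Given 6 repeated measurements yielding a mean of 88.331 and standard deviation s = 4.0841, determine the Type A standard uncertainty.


The standard uncertainty for Type A evaluation is u = s / sqrt(n).
u = 4.0841 / sqrt(6)
u = 4.0841 / 2.4495
u = 1.6673

1.6673


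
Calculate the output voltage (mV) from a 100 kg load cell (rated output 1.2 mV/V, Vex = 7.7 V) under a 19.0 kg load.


Vout = rated_output * Vex * (load / capacity).
Vout = 1.2 * 7.7 * (19.0 / 100)
Vout = 1.2 * 7.7 * 0.19
Vout = 1.756 mV

1.756 mV


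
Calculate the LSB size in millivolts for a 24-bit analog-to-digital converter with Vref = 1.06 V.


The resolution (LSB) of an ADC is Vref / 2^n.
LSB = 1.06 / 2^24
LSB = 1.06 / 16777216
LSB = 6e-08 V = 6.318e-05 mV

6.318e-05 mV


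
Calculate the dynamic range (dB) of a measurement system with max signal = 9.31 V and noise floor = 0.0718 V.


Dynamic range = 20 * log10(Vmax / Vnoise).
DR = 20 * log10(9.31 / 0.0718)
DR = 20 * log10(129.67)
DR = 42.26 dB

42.26 dB


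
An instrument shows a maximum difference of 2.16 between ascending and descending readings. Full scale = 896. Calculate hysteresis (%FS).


Hysteresis = (max difference / full scale) * 100%.
H = (2.16 / 896) * 100
H = 0.241 %FS

0.241 %FS


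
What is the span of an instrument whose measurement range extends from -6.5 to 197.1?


Span = upper range - lower range.
Span = 197.1 - (-6.5)
Span = 203.6

203.6


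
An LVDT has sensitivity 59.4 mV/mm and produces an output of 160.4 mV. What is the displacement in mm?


Displacement = Vout / sensitivity.
d = 160.4 / 59.4
d = 2.7 mm

2.7 mm


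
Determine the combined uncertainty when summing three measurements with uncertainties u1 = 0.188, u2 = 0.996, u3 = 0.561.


For a sum of independent quantities, uc = sqrt(u1^2 + u2^2 + u3^2).
uc = sqrt(0.188^2 + 0.996^2 + 0.561^2)
uc = sqrt(0.035344 + 0.992016 + 0.314721)
uc = 1.1585

1.1585


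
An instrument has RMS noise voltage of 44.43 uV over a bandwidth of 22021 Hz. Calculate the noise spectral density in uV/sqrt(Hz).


Noise spectral density = Vrms / sqrt(BW).
NSD = 44.43 / sqrt(22021)
NSD = 44.43 / 148.3947
NSD = 0.2994 uV/sqrt(Hz)

0.2994 uV/sqrt(Hz)


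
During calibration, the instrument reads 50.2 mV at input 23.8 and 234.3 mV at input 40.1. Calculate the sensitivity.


Sensitivity = (y2 - y1) / (x2 - x1).
S = (234.3 - 50.2) / (40.1 - 23.8)
S = 184.1 / 16.3
S = 11.2945 mV/unit

11.2945 mV/unit


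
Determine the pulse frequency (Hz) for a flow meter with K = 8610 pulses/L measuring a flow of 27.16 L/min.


Frequency = K * Q / 60 (converting L/min to L/s).
f = 8610 * 27.16 / 60
f = 233847.6 / 60
f = 3897.46 Hz

3897.46 Hz


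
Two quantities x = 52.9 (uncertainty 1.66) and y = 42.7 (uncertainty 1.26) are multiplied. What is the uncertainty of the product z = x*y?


For a product z = x*y, the relative uncertainty is:
uz/z = sqrt((ux/x)^2 + (uy/y)^2)
Relative uncertainties: ux/x = 1.66/52.9 = 0.03138
uy/y = 1.26/42.7 = 0.029508
z = 52.9 * 42.7 = 2258.8
uz = 2258.8 * sqrt(0.03138^2 + 0.029508^2) = 97.299

97.299


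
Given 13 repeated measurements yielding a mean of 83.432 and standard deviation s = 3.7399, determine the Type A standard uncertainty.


The standard uncertainty for Type A evaluation is u = s / sqrt(n).
u = 3.7399 / sqrt(13)
u = 3.7399 / 3.6056
u = 1.0373

1.0373


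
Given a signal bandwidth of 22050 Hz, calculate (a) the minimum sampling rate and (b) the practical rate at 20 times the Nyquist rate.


By Nyquist theorem, fs_min = 2 * fmax.
fs_min = 2 * 22050 = 44100 Hz
Practical rate = 20 * fs_min = 20 * 44100 = 882000 Hz

fs_min = 44100 Hz, fs_practical = 882000 Hz


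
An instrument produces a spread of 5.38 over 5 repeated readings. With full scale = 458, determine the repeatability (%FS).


Repeatability = (spread / full scale) * 100%.
R = (5.38 / 458) * 100
R = 1.175 %FS

1.175 %FS


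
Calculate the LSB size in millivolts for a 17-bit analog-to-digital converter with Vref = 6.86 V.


The resolution (LSB) of an ADC is Vref / 2^n.
LSB = 6.86 / 2^17
LSB = 6.86 / 131072
LSB = 5.234e-05 V = 0.05233765 mV

0.05233765 mV


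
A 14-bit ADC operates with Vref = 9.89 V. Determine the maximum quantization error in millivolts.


The maximum quantization error is +/- LSB/2.
LSB = Vref / 2^n = 9.89 / 16384 = 0.00060364 V
Max error = LSB / 2 = 0.00060364 / 2 = 0.00030182 V
Max error = 0.3018 mV

0.3018 mV


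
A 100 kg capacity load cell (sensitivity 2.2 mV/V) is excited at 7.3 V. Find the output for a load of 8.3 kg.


Vout = rated_output * Vex * (load / capacity).
Vout = 2.2 * 7.3 * (8.3 / 100)
Vout = 2.2 * 7.3 * 0.083
Vout = 1.333 mV

1.333 mV


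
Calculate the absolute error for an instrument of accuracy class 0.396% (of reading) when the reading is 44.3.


Absolute error = (accuracy% / 100) * reading.
Error = (0.396 / 100) * 44.3
Error = 0.00396 * 44.3
Error = 0.1754

0.1754


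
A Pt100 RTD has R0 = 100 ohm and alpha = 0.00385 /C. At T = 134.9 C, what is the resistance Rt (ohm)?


The RTD equation: Rt = R0 * (1 + alpha * T).
Rt = 100 * (1 + 0.00385 * 134.9)
Rt = 100 * (1 + 0.519365)
Rt = 100 * 1.519365
Rt = 151.936 ohm

151.936 ohm


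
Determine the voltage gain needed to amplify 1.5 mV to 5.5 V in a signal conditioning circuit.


Gain = Vout / Vin (converting to same units).
G = 5.5 V / 1.5 mV
G = 5500.0 mV / 1.5 mV
G = 3666.67

3666.67


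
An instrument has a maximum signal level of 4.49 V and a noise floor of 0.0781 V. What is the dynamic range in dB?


Dynamic range = 20 * log10(Vmax / Vnoise).
DR = 20 * log10(4.49 / 0.0781)
DR = 20 * log10(57.49)
DR = 35.19 dB

35.19 dB


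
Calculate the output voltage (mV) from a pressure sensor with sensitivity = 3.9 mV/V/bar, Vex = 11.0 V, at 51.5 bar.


Output = sensitivity * Vex * P.
Vout = 3.9 * 11.0 * 51.5
Vout = 42.9 * 51.5
Vout = 2209.35 mV

2209.35 mV


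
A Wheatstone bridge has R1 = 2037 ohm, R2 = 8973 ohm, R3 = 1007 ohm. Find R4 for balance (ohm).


At balance: R1*R4 = R2*R3, so R4 = R2*R3/R1.
R4 = 8973 * 1007 / 2037
R4 = 9035811 / 2037
R4 = 4435.84 ohm

4435.84 ohm


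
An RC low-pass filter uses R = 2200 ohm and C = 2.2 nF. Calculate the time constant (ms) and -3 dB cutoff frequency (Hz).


Time constant: tau = R * C.
tau = 2200 * 2.20e-09 = 4.84e-06 s
tau = 0.0048 ms
Cutoff frequency: fc = 1 / (2*pi*R*C).
fc = 1 / (2*pi*4.84e-06) = 32883.25 Hz

tau = 0.0048 ms, fc = 32883.25 Hz


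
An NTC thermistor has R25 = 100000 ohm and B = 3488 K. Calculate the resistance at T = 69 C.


NTC thermistor equation: Rt = R25 * exp(B * (1/T - 1/T25)).
T in Kelvin: 342.15 K, T25 = 298.15 K
1/T - 1/T25 = 1/342.15 - 1/298.15 = -0.00043132
B * (1/T - 1/T25) = 3488 * -0.00043132 = -1.5045
Rt = 100000 * exp(-1.5045) = 22213.9 ohm

22213.9 ohm


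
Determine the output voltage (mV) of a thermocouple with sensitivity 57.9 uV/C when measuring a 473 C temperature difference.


The thermocouple output V = sensitivity * dT.
V = 57.9 uV/C * 473 C
V = 27386.7 uV
V = 27.387 mV

27.387 mV


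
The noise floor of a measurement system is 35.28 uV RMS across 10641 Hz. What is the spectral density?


Noise spectral density = Vrms / sqrt(BW).
NSD = 35.28 / sqrt(10641)
NSD = 35.28 / 103.1552
NSD = 0.342 uV/sqrt(Hz)

0.342 uV/sqrt(Hz)


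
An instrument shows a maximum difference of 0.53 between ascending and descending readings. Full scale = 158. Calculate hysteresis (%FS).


Hysteresis = (max difference / full scale) * 100%.
H = (0.53 / 158) * 100
H = 0.335 %FS

0.335 %FS


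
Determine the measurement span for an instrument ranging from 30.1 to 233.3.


Span = upper range - lower range.
Span = 233.3 - (30.1)
Span = 203.2

203.2


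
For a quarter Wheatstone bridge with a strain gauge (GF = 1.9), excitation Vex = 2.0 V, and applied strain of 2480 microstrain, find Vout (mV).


Quarter bridge output: Vout = (GF * epsilon * Vex) / 4.
Vout = (1.9 * 2480e-6 * 2.0) / 4
Vout = 0.009424 / 4 V
Vout = 0.002356 V = 2.356 mV

2.356 mV


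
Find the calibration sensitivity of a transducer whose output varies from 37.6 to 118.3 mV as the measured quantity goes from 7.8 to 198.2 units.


Sensitivity = (y2 - y1) / (x2 - x1).
S = (118.3 - 37.6) / (198.2 - 7.8)
S = 80.7 / 190.4
S = 0.4238 mV/unit

0.4238 mV/unit


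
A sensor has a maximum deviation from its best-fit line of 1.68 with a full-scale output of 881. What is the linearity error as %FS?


Linearity error = (max deviation / full scale) * 100%.
Linearity = (1.68 / 881) * 100
Linearity = 0.191 %FS

0.191 %FS


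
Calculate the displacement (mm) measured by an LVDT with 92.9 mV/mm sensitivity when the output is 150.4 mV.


Displacement = Vout / sensitivity.
d = 150.4 / 92.9
d = 1.619 mm

1.619 mm


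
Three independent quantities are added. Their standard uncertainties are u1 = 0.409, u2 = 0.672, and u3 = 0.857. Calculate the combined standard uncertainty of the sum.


For a sum of independent quantities, uc = sqrt(u1^2 + u2^2 + u3^2).
uc = sqrt(0.409^2 + 0.672^2 + 0.857^2)
uc = sqrt(0.167281 + 0.451584 + 0.734449)
uc = 1.1633

1.1633


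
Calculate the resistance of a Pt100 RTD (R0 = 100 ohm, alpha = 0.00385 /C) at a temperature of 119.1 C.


The RTD equation: Rt = R0 * (1 + alpha * T).
Rt = 100 * (1 + 0.00385 * 119.1)
Rt = 100 * (1 + 0.458535)
Rt = 100 * 1.458535
Rt = 145.853 ohm

145.853 ohm


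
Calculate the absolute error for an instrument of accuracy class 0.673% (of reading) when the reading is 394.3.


Absolute error = (accuracy% / 100) * reading.
Error = (0.673 / 100) * 394.3
Error = 0.00673 * 394.3
Error = 2.6536

2.6536


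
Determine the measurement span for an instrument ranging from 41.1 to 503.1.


Span = upper range - lower range.
Span = 503.1 - (41.1)
Span = 462.0

462.0


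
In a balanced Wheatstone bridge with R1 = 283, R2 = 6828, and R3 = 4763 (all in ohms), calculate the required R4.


At balance: R1*R4 = R2*R3, so R4 = R2*R3/R1.
R4 = 6828 * 4763 / 283
R4 = 32521764 / 283
R4 = 114917.89 ohm

114917.89 ohm


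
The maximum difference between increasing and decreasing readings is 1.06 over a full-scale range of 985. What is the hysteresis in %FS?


Hysteresis = (max difference / full scale) * 100%.
H = (1.06 / 985) * 100
H = 0.108 %FS

0.108 %FS


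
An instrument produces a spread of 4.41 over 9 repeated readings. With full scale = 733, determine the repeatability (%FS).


Repeatability = (spread / full scale) * 100%.
R = (4.41 / 733) * 100
R = 0.602 %FS

0.602 %FS


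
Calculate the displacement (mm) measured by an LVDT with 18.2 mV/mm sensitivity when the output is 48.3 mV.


Displacement = Vout / sensitivity.
d = 48.3 / 18.2
d = 2.654 mm

2.654 mm


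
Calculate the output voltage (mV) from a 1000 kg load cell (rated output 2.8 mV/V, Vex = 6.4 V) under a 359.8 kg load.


Vout = rated_output * Vex * (load / capacity).
Vout = 2.8 * 6.4 * (359.8 / 1000)
Vout = 2.8 * 6.4 * 0.3598
Vout = 6.448 mV

6.448 mV


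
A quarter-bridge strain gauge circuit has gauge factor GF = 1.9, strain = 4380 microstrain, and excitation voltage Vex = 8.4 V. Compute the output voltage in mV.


Quarter bridge output: Vout = (GF * epsilon * Vex) / 4.
Vout = (1.9 * 4380e-6 * 8.4) / 4
Vout = 0.0699048 / 4 V
Vout = 0.0174762 V = 17.4762 mV

17.4762 mV


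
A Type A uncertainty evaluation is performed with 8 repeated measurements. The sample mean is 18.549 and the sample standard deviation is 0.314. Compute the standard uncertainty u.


The standard uncertainty for Type A evaluation is u = s / sqrt(n).
u = 0.314 / sqrt(8)
u = 0.314 / 2.8284
u = 0.111

0.111


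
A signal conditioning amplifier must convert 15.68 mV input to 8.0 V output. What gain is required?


Gain = Vout / Vin (converting to same units).
G = 8.0 V / 15.68 mV
G = 8000.0 mV / 15.68 mV
G = 510.2

510.2


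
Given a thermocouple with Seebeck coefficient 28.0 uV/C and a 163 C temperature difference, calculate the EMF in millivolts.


The thermocouple output V = sensitivity * dT.
V = 28.0 uV/C * 163 C
V = 4564.0 uV
V = 4.564 mV

4.564 mV


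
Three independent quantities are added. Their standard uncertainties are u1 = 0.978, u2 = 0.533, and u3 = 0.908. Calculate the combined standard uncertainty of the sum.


For a sum of independent quantities, uc = sqrt(u1^2 + u2^2 + u3^2).
uc = sqrt(0.978^2 + 0.533^2 + 0.908^2)
uc = sqrt(0.956484 + 0.284089 + 0.824464)
uc = 1.437

1.437


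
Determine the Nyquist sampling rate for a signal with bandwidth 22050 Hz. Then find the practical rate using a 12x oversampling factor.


By Nyquist theorem, fs_min = 2 * fmax.
fs_min = 2 * 22050 = 44100 Hz
Practical rate = 12 * fs_min = 12 * 44100 = 529200 Hz

fs_min = 44100 Hz, fs_practical = 529200 Hz


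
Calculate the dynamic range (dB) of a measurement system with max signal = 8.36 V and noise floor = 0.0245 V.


Dynamic range = 20 * log10(Vmax / Vnoise).
DR = 20 * log10(8.36 / 0.0245)
DR = 20 * log10(341.22)
DR = 50.66 dB

50.66 dB


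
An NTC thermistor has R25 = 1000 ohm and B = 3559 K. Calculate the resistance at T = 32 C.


NTC thermistor equation: Rt = R25 * exp(B * (1/T - 1/T25)).
T in Kelvin: 305.15 K, T25 = 298.15 K
1/T - 1/T25 = 1/305.15 - 1/298.15 = -7.694e-05
B * (1/T - 1/T25) = 3559 * -7.694e-05 = -0.2738
Rt = 1000 * exp(-0.2738) = 760.5 ohm

760.5 ohm


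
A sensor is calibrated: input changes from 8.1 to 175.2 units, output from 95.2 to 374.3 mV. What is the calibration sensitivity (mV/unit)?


Sensitivity = (y2 - y1) / (x2 - x1).
S = (374.3 - 95.2) / (175.2 - 8.1)
S = 279.1 / 167.1
S = 1.6703 mV/unit

1.6703 mV/unit


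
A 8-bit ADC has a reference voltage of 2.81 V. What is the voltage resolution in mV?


The resolution (LSB) of an ADC is Vref / 2^n.
LSB = 2.81 / 2^8
LSB = 2.81 / 256
LSB = 0.01097656 V = 10.9765625 mV

10.9765625 mV


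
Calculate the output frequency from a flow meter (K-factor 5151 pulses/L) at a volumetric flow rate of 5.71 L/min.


Frequency = K * Q / 60 (converting L/min to L/s).
f = 5151 * 5.71 / 60
f = 29412.21 / 60
f = 490.2 Hz

490.2 Hz


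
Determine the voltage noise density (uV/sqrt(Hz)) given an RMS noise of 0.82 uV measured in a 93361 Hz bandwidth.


Noise spectral density = Vrms / sqrt(BW).
NSD = 0.82 / sqrt(93361)
NSD = 0.82 / 305.5503
NSD = 0.0027 uV/sqrt(Hz)

0.0027 uV/sqrt(Hz)


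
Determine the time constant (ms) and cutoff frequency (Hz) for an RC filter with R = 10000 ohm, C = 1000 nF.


Time constant: tau = R * C.
tau = 10000 * 1.00e-06 = 0.01 s
tau = 10.0 ms
Cutoff frequency: fc = 1 / (2*pi*R*C).
fc = 1 / (2*pi*0.01) = 15.92 Hz

tau = 10.0 ms, fc = 15.92 Hz


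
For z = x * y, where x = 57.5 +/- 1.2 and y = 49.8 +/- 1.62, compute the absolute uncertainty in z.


For a product z = x*y, the relative uncertainty is:
uz/z = sqrt((ux/x)^2 + (uy/y)^2)
Relative uncertainties: ux/x = 1.2/57.5 = 0.02087
uy/y = 1.62/49.8 = 0.03253
z = 57.5 * 49.8 = 2863.5
uz = 2863.5 * sqrt(0.02087^2 + 0.03253^2) = 110.671

110.671


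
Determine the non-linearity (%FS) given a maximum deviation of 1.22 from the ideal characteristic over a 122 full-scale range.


Linearity error = (max deviation / full scale) * 100%.
Linearity = (1.22 / 122) * 100
Linearity = 1.0 %FS

1.0 %FS


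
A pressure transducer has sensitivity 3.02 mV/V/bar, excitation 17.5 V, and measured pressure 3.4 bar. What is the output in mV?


Output = sensitivity * Vex * P.
Vout = 3.02 * 17.5 * 3.4
Vout = 52.85 * 3.4
Vout = 179.69 mV

179.69 mV


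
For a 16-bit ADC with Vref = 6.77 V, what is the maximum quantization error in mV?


The maximum quantization error is +/- LSB/2.
LSB = Vref / 2^n = 6.77 / 65536 = 0.0001033 V
Max error = LSB / 2 = 0.0001033 / 2 = 5.165e-05 V
Max error = 0.0517 mV

0.0517 mV


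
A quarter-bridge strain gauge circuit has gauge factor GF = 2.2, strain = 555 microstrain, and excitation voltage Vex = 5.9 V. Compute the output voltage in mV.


Quarter bridge output: Vout = (GF * epsilon * Vex) / 4.
Vout = (2.2 * 555e-6 * 5.9) / 4
Vout = 0.0072039 / 4 V
Vout = 0.00180098 V = 1.801 mV

1.801 mV


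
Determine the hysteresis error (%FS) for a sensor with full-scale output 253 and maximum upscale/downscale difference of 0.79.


Hysteresis = (max difference / full scale) * 100%.
H = (0.79 / 253) * 100
H = 0.312 %FS

0.312 %FS


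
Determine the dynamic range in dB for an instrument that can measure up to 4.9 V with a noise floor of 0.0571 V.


Dynamic range = 20 * log10(Vmax / Vnoise).
DR = 20 * log10(4.9 / 0.0571)
DR = 20 * log10(85.81)
DR = 38.67 dB

38.67 dB


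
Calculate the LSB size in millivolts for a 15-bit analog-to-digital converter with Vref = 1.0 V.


The resolution (LSB) of an ADC is Vref / 2^n.
LSB = 1.0 / 2^15
LSB = 1.0 / 32768
LSB = 3.052e-05 V = 0.03051758 mV

0.03051758 mV


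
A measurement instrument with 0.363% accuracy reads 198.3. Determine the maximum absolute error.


Absolute error = (accuracy% / 100) * reading.
Error = (0.363 / 100) * 198.3
Error = 0.00363 * 198.3
Error = 0.7198

0.7198


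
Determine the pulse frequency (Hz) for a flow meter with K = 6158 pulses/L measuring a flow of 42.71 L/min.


Frequency = K * Q / 60 (converting L/min to L/s).
f = 6158 * 42.71 / 60
f = 263008.18 / 60
f = 4383.47 Hz

4383.47 Hz


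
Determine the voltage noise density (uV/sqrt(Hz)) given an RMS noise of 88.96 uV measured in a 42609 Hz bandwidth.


Noise spectral density = Vrms / sqrt(BW).
NSD = 88.96 / sqrt(42609)
NSD = 88.96 / 206.4195
NSD = 0.431 uV/sqrt(Hz)

0.431 uV/sqrt(Hz)


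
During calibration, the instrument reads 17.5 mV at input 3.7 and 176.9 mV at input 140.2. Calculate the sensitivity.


Sensitivity = (y2 - y1) / (x2 - x1).
S = (176.9 - 17.5) / (140.2 - 3.7)
S = 159.4 / 136.5
S = 1.1678 mV/unit

1.1678 mV/unit


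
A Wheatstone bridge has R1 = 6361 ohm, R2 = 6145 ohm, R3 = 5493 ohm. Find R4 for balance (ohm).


At balance: R1*R4 = R2*R3, so R4 = R2*R3/R1.
R4 = 6145 * 5493 / 6361
R4 = 33754485 / 6361
R4 = 5306.47 ohm

5306.47 ohm


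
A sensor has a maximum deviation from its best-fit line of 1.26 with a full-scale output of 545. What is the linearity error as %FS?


Linearity error = (max deviation / full scale) * 100%.
Linearity = (1.26 / 545) * 100
Linearity = 0.231 %FS

0.231 %FS


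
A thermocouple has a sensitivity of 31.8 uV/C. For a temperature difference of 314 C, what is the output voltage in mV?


The thermocouple output V = sensitivity * dT.
V = 31.8 uV/C * 314 C
V = 9985.2 uV
V = 9.985 mV

9.985 mV


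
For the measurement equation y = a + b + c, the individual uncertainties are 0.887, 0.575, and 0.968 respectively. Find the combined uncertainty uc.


For a sum of independent quantities, uc = sqrt(u1^2 + u2^2 + u3^2).
uc = sqrt(0.887^2 + 0.575^2 + 0.968^2)
uc = sqrt(0.786769 + 0.330625 + 0.937024)
uc = 1.4333

1.4333


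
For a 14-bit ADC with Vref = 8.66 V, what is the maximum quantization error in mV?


The maximum quantization error is +/- LSB/2.
LSB = Vref / 2^n = 8.66 / 16384 = 0.00052856 V
Max error = LSB / 2 = 0.00052856 / 2 = 0.00026428 V
Max error = 0.2643 mV

0.2643 mV


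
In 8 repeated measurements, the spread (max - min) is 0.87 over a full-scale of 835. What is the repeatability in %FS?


Repeatability = (spread / full scale) * 100%.
R = (0.87 / 835) * 100
R = 0.104 %FS

0.104 %FS


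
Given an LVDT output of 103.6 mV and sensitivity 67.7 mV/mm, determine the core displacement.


Displacement = Vout / sensitivity.
d = 103.6 / 67.7
d = 1.53 mm

1.53 mm


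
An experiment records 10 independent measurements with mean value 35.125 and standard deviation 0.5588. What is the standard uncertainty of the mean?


The standard uncertainty for Type A evaluation is u = s / sqrt(n).
u = 0.5588 / sqrt(10)
u = 0.5588 / 3.1623
u = 0.1767

0.1767


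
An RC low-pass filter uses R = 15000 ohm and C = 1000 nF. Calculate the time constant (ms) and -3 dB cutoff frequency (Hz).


Time constant: tau = R * C.
tau = 15000 * 1.00e-06 = 0.015 s
tau = 15.0 ms
Cutoff frequency: fc = 1 / (2*pi*R*C).
fc = 1 / (2*pi*0.015) = 10.61 Hz

tau = 15.0 ms, fc = 10.61 Hz


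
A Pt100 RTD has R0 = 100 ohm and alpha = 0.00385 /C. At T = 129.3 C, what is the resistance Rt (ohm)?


The RTD equation: Rt = R0 * (1 + alpha * T).
Rt = 100 * (1 + 0.00385 * 129.3)
Rt = 100 * (1 + 0.497805)
Rt = 100 * 1.497805
Rt = 149.781 ohm

149.781 ohm


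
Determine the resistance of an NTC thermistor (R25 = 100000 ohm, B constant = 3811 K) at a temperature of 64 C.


NTC thermistor equation: Rt = R25 * exp(B * (1/T - 1/T25)).
T in Kelvin: 337.15 K, T25 = 298.15 K
1/T - 1/T25 = 1/337.15 - 1/298.15 = -0.00038798
B * (1/T - 1/T25) = 3811 * -0.00038798 = -1.4786
Rt = 100000 * exp(-1.4786) = 22796.1 ohm

22796.1 ohm


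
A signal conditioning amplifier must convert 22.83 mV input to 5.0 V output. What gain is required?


Gain = Vout / Vin (converting to same units).
G = 5.0 V / 22.83 mV
G = 5000.0 mV / 22.83 mV
G = 219.01

219.01


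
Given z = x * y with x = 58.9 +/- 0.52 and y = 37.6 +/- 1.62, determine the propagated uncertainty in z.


For a product z = x*y, the relative uncertainty is:
uz/z = sqrt((ux/x)^2 + (uy/y)^2)
Relative uncertainties: ux/x = 0.52/58.9 = 0.008829
uy/y = 1.62/37.6 = 0.043085
z = 58.9 * 37.6 = 2214.6
uz = 2214.6 * sqrt(0.008829^2 + 0.043085^2) = 97.401

97.401


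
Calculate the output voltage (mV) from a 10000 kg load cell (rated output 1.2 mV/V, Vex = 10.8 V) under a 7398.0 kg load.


Vout = rated_output * Vex * (load / capacity).
Vout = 1.2 * 10.8 * (7398.0 / 10000)
Vout = 1.2 * 10.8 * 0.7398
Vout = 9.588 mV

9.588 mV


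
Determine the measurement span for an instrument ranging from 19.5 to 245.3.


Span = upper range - lower range.
Span = 245.3 - (19.5)
Span = 225.8

225.8


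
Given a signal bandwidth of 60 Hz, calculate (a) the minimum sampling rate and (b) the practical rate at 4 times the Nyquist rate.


By Nyquist theorem, fs_min = 2 * fmax.
fs_min = 2 * 60 = 120 Hz
Practical rate = 4 * fs_min = 4 * 120 = 480 Hz

fs_min = 120 Hz, fs_practical = 480 Hz


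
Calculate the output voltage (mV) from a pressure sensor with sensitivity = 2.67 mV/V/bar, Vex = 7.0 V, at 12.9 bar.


Output = sensitivity * Vex * P.
Vout = 2.67 * 7.0 * 12.9
Vout = 18.69 * 12.9
Vout = 241.1 mV

241.1 mV


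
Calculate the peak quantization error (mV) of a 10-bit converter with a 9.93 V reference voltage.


The maximum quantization error is +/- LSB/2.
LSB = Vref / 2^n = 9.93 / 1024 = 0.00969727 V
Max error = LSB / 2 = 0.00969727 / 2 = 0.00484863 V
Max error = 4.8486 mV

4.8486 mV


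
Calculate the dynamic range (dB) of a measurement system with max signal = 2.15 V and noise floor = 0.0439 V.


Dynamic range = 20 * log10(Vmax / Vnoise).
DR = 20 * log10(2.15 / 0.0439)
DR = 20 * log10(48.97)
DR = 33.8 dB

33.8 dB


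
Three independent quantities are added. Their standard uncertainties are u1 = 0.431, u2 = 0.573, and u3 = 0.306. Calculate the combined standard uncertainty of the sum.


For a sum of independent quantities, uc = sqrt(u1^2 + u2^2 + u3^2).
uc = sqrt(0.431^2 + 0.573^2 + 0.306^2)
uc = sqrt(0.185761 + 0.328329 + 0.093636)
uc = 0.7796

0.7796


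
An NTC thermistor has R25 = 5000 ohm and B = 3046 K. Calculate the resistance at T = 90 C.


NTC thermistor equation: Rt = R25 * exp(B * (1/T - 1/T25)).
T in Kelvin: 363.15 K, T25 = 298.15 K
1/T - 1/T25 = 1/363.15 - 1/298.15 = -0.00060033
B * (1/T - 1/T25) = 3046 * -0.00060033 = -1.8286
Rt = 5000 * exp(-1.8286) = 803.2 ohm

803.2 ohm


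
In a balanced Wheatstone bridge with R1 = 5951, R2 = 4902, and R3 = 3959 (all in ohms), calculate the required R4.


At balance: R1*R4 = R2*R3, so R4 = R2*R3/R1.
R4 = 4902 * 3959 / 5951
R4 = 19407018 / 5951
R4 = 3261.14 ohm

3261.14 ohm


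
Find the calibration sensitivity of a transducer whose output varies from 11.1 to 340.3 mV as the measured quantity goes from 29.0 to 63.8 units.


Sensitivity = (y2 - y1) / (x2 - x1).
S = (340.3 - 11.1) / (63.8 - 29.0)
S = 329.2 / 34.8
S = 9.4598 mV/unit

9.4598 mV/unit


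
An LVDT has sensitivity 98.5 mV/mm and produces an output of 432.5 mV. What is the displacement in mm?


Displacement = Vout / sensitivity.
d = 432.5 / 98.5
d = 4.391 mm

4.391 mm


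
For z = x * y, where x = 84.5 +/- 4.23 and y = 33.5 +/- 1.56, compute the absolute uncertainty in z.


For a product z = x*y, the relative uncertainty is:
uz/z = sqrt((ux/x)^2 + (uy/y)^2)
Relative uncertainties: ux/x = 4.23/84.5 = 0.050059
uy/y = 1.56/33.5 = 0.046567
z = 84.5 * 33.5 = 2830.8
uz = 2830.8 * sqrt(0.050059^2 + 0.046567^2) = 193.538

193.538


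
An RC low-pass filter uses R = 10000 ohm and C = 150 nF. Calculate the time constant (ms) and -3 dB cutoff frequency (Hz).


Time constant: tau = R * C.
tau = 10000 * 1.50e-07 = 0.0015 s
tau = 1.5 ms
Cutoff frequency: fc = 1 / (2*pi*R*C).
fc = 1 / (2*pi*0.0015) = 106.1 Hz

tau = 1.5 ms, fc = 106.1 Hz


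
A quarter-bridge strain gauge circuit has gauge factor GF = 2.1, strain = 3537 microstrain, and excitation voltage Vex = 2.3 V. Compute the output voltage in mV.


Quarter bridge output: Vout = (GF * epsilon * Vex) / 4.
Vout = (2.1 * 3537e-6 * 2.3) / 4
Vout = 0.01708371 / 4 V
Vout = 0.00427093 V = 4.2709 mV

4.2709 mV


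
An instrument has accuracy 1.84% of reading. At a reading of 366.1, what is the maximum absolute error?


Absolute error = (accuracy% / 100) * reading.
Error = (1.84 / 100) * 366.1
Error = 0.0184 * 366.1
Error = 6.7362

6.7362


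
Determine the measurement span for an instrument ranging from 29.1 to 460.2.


Span = upper range - lower range.
Span = 460.2 - (29.1)
Span = 431.1

431.1


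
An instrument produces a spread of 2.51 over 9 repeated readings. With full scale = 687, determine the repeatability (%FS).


Repeatability = (spread / full scale) * 100%.
R = (2.51 / 687) * 100
R = 0.365 %FS

0.365 %FS


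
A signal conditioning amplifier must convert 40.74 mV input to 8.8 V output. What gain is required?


Gain = Vout / Vin (converting to same units).
G = 8.8 V / 40.74 mV
G = 8800.0 mV / 40.74 mV
G = 216.0

216.0


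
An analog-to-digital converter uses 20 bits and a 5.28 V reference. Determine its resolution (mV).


The resolution (LSB) of an ADC is Vref / 2^n.
LSB = 5.28 / 2^20
LSB = 5.28 / 1048576
LSB = 5.04e-06 V = 0.0050354 mV

0.0050354 mV


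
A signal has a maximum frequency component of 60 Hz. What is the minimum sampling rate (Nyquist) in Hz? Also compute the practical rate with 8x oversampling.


By Nyquist theorem, fs_min = 2 * fmax.
fs_min = 2 * 60 = 120 Hz
Practical rate = 8 * fs_min = 8 * 120 = 960 Hz

fs_min = 120 Hz, fs_practical = 960 Hz


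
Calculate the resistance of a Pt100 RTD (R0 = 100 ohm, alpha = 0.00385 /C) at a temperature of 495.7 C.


The RTD equation: Rt = R0 * (1 + alpha * T).
Rt = 100 * (1 + 0.00385 * 495.7)
Rt = 100 * (1 + 1.908445)
Rt = 100 * 2.908445
Rt = 290.844 ohm

290.844 ohm


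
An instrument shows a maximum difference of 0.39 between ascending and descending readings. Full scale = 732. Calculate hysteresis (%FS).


Hysteresis = (max difference / full scale) * 100%.
H = (0.39 / 732) * 100
H = 0.053 %FS

0.053 %FS


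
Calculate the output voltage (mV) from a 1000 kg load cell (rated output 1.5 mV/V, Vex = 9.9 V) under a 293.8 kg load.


Vout = rated_output * Vex * (load / capacity).
Vout = 1.5 * 9.9 * (293.8 / 1000)
Vout = 1.5 * 9.9 * 0.2938
Vout = 4.363 mV

4.363 mV


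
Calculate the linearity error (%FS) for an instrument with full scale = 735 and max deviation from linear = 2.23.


Linearity error = (max deviation / full scale) * 100%.
Linearity = (2.23 / 735) * 100
Linearity = 0.303 %FS

0.303 %FS


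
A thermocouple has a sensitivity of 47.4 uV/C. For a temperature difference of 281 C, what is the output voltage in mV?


The thermocouple output V = sensitivity * dT.
V = 47.4 uV/C * 281 C
V = 13319.4 uV
V = 13.319 mV

13.319 mV


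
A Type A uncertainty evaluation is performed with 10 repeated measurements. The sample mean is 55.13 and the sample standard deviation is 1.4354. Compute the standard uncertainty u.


The standard uncertainty for Type A evaluation is u = s / sqrt(n).
u = 1.4354 / sqrt(10)
u = 1.4354 / 3.1623
u = 0.4539

0.4539


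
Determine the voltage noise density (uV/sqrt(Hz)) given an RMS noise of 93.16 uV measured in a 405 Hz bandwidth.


Noise spectral density = Vrms / sqrt(BW).
NSD = 93.16 / sqrt(405)
NSD = 93.16 / 20.1246
NSD = 4.6292 uV/sqrt(Hz)

4.6292 uV/sqrt(Hz)


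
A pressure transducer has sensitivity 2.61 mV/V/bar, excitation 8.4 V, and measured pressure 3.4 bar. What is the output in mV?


Output = sensitivity * Vex * P.
Vout = 2.61 * 8.4 * 3.4
Vout = 21.924 * 3.4
Vout = 74.54 mV

74.54 mV


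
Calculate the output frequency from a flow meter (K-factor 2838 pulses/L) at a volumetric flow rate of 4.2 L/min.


Frequency = K * Q / 60 (converting L/min to L/s).
f = 2838 * 4.2 / 60
f = 11919.6 / 60
f = 198.66 Hz

198.66 Hz


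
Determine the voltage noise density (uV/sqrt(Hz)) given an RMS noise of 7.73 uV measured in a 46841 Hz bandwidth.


Noise spectral density = Vrms / sqrt(BW).
NSD = 7.73 / sqrt(46841)
NSD = 7.73 / 216.4278
NSD = 0.0357 uV/sqrt(Hz)

0.0357 uV/sqrt(Hz)


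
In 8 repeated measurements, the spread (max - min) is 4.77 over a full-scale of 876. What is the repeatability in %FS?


Repeatability = (spread / full scale) * 100%.
R = (4.77 / 876) * 100
R = 0.545 %FS

0.545 %FS
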